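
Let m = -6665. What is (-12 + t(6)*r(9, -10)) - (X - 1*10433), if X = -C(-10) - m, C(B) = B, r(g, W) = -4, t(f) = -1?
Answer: 3750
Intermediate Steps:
X = 6675 (X = -1*(-10) - 1*(-6665) = 10 + 6665 = 6675)
(-12 + t(6)*r(9, -10)) - (X - 1*10433) = (-12 - 1*(-4)) - (6675 - 1*10433) = (-12 + 4) - (6675 - 10433) = -8 - 1*(-3758) = -8 + 3758 = 3750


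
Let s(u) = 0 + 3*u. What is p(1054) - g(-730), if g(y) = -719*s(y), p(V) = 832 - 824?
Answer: -1574602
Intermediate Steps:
s(u) = 3*u
p(V) = 8
g(y) = -2157*y
p(1054) - g(-730) = 8 - (-2157)*(-730) = 8 - 1*1574610 = 8 - 1574610 = -1574602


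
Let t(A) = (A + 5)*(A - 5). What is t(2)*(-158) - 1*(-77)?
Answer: 3395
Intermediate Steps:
t(A) = (-5 + A)*(5 + A) (t(A) = (5 + A)*(-5 + A) = (-5 + A)*(5 + A))
t(2)*(-158) - 1*(-77) = (-25 + 2²)*(-158) - 1*(-77) = (-25 + 4)*(-158) + 77 = -21*(-158) + 77 = 3318 + 77 = 3395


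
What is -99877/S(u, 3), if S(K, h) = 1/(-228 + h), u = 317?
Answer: 22472325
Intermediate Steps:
-99877/S(u, 3) = -99877/(1/(-228 + 3)) = -99877/(1/(-225)) = -99877/(-1/225) = -99877*(-225) = 22472325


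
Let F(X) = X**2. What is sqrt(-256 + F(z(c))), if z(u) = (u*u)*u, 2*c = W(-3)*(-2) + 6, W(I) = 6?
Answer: sqrt(473) ≈ 21.749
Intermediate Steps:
c = -3 (c = (6*(-2) + 6)/2 = (-12 + 6)/2 = (1/2)*(-6) = -3)
z(u) = u**3 (z(u) = u**2*u = u**3)
sqrt(-256 + F(z(c))) = sqrt(-256 + ((-3)**3)**2) = sqrt(-256 + (-27)**2) = sqrt(-256 + 729) = sqrt(473)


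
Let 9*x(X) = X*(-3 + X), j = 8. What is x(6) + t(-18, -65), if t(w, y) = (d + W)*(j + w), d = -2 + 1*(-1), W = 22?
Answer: -188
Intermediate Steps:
d = -3 (d = -2 - 1 = -3)
t(w, y) = 152 + 19*w (t(w, y) = (-3 + 22)*(8 + w) = 19*(8 + w) = 152 + 19*w)
x(X) = X*(-3 + X)/9 (x(X) = (X*(-3 + X))/9 = X*(-3 + X)/9)
x(6) + t(-18, -65) = (1/9)*6*(-3 + 6) + (152 + 19*(-18)) = (1/9)*6*3 + (152 - 342) = 2 - 190 = -188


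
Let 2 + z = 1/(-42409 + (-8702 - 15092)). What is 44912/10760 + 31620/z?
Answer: -2814797433802/178087415 ≈ -15806.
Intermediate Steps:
z = -132407/66203 (z = -2 + 1/(-42409 + (-8702 - 15092)) = -2 + 1/(-42409 - 23794) = -2 + 1/(-66203) = -2 - 1/66203 = -132407/66203 ≈ -2.0000)
44912/10760 + 31620/z = 44912/10760 + 31620/(-132407/66203) = 44912*(1/10760) + 31620*(-66203/132407) = 5614/1345 - 2093338860/132407 = -2814797433802/178087415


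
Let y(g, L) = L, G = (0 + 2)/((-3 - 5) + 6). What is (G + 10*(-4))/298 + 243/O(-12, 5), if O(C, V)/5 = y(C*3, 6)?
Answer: 5932/745 ≈ 7.9624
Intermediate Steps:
G = -1 (G = 2/(-8 + 6) = 2/(-2) = 2*(-½) = -1)
O(C, V) = 30 (O(C, V) = 5*6 = 30)
(G + 10*(-4))/298 + 243/O(-12, 5) = (-1 + 10*(-4))/298 + 243/30 = (-1 - 40)*(1/298) + 243*(1/30) = -41*1/298 + 81/10 = -41/298 + 81/10 = 5932/745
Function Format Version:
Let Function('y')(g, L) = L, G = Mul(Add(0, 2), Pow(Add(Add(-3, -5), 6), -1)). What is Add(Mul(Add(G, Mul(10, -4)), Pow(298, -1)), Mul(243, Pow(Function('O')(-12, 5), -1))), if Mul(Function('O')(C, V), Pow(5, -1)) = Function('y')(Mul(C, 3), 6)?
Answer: Rational(5932, 745) ≈ 7.9624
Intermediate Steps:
G = -1 (G = Mul(2, Pow(Add(-8, 6), -1)) = Mul(2, Pow(-2, -1)) = Mul(2, Rational(-1, 2)) = -1)
Function('O')(C, V) = 30 (Function('O')(C, V) = Mul(5, 6) = 30)
Add(Mul(Add(G, Mul(10, -4)), Pow(298, -1)), Mul(243, Pow(Function('O')(-12, 5), -1))) = Add(Mul(Add(-1, Mul(10, -4)), Pow(298, -1)), Mul(243, Pow(30, -1))) = Add(Mul(Add(-1, -40), Rational(1, 298)), Mul(243, Rational(1, 30))) = Add(Mul(-41, Rational(1, 298)), Rational(81, 10)) = Add(Rational(-41, 298), Rational(81, 10)) = Rational(5932, 745)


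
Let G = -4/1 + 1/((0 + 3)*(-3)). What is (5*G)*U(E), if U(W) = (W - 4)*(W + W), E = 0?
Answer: 0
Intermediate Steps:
G = -37/9 (G = -4*1 - 1/3/3 = -4 + (1/3)*(-1/3) = -4 - 1/9 = -37/9 ≈ -4.1111)
U(W) = 2*W*(-4 + W) (U(W) = (-4 + W)*(2*W) = 2*W*(-4 + W))
(5*G)*U(E) = (5*(-37/9))*(2*0*(-4 + 0)) = -370*0*(-4)/9 = -185/9*0 = 0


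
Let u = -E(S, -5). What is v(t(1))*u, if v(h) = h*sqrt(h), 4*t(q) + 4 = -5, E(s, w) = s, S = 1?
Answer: 27*I/8 ≈ 3.375*I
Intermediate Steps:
t(q) = -9/4 (t(q) = -1 + (1/4)*(-5) = -1 - 5/4 = -9/4)
u = -1 (u = -1*1 = -1)
v(h) = h**(3/2)
v(t(1))*u = (-9/4)**(3/2)*(-1) = -27*I/8*(-1) = 27*I/8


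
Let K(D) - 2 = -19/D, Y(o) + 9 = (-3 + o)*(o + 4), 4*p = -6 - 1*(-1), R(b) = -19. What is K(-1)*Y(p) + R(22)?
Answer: -7255/16 ≈ -453.44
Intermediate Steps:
p = -5/4 (p = (-6 - 1*(-1))/4 = (-6 + 1)/4 = (1/4)*(-5) = -5/4 ≈ -1.2500)
Y(o) = -9 + (-3 + o)*(4 + o) (Y(o) = -9 + (-3 + o)*(o + 4) = -9 + (-3 + o)*(4 + o))
K(D) = 2 - 19/D
K(-1)*Y(p) + R(22) = (2 - 19/(-1))*(-21 - 5/4 + (-5/4)**2) - 19 = (2 - 19*(-1))*(-21 - 5/4 + 25/16) - 19 = (2 + 19)*(-331/16) - 19 = 21*(-331/16) - 19 = -6951/16 - 19 = -7255/16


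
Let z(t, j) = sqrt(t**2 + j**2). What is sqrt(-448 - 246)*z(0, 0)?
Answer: 0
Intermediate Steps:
z(t, j) = sqrt(j**2 + t**2)
sqrt(-448 - 246)*z(0, 0) = sqrt(-448 - 246)*sqrt(0**2 + 0**2) = sqrt(-694)*sqrt(0 + 0) = (I*sqrt(694))*sqrt(0) = (I*sqrt(694))*0 = 0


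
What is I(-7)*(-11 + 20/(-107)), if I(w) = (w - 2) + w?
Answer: 19152/107 ≈ 178.99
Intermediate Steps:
I(w) = -2 + 2*w (I(w) = (-2 + w) + w = -2 + 2*w)
I(-7)*(-11 + 20/(-107)) = (-2 + 2*(-7))*(-11 + 20/(-107)) = (-2 - 14)*(-11 + 20*(-1/107)) = -16*(-11 - 20/107) = -16*(-1197/107) = 19152/107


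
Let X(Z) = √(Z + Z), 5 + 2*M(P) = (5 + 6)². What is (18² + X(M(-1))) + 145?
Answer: 469 + 2*√29 ≈ 479.77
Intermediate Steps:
M(P) = 58 (M(P) = -5/2 + (5 + 6)²/2 = -5/2 + (½)*11² = -5/2 + (½)*121 = -5/2 + 121/2 = 58)
X(Z) = √2*√Z (X(Z) = √(2*Z) = √2*√Z)
(18² + X(M(-1))) + 145 = (18² + √2*√58) + 145 = (324 + 2*√29) + 145 = 469 + 2*√29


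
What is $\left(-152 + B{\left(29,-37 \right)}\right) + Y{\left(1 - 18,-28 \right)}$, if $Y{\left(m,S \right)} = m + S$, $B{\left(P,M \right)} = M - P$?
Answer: $-263$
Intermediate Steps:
$Y{\left(m,S \right)} = S + m$
$\left(-152 + B{\left(29,-37 \right)}\right) + Y{\left(1 - 18,-28 \right)} = \left(-152 - 66\right) + \left(-28 + \left(1 - 18\right)\right) = \left(-152 - 66\right) - 45 = -218 - 45 = -263$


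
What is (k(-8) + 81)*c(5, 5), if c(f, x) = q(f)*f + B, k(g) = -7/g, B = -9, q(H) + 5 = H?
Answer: -5895/8 ≈ -736.88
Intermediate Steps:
q(H) = -5 + H
c(f, x) = -9 + f*(-5 + f) (c(f, x) = (-5 + f)*f - 9 = f*(-5 + f) - 9 = -9 + f*(-5 + f))
(k(-8) + 81)*c(5, 5) = (-7/(-8) + 81)*(-9 + 5*(-5 + 5)) = (-7*(-⅛) + 81)*(-9 + 5*0) = (7/8 + 81)*(-9 + 0) = (655/8)*(-9) = -5895/8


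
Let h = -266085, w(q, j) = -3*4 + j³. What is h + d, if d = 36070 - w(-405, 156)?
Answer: -4026419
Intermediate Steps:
w(q, j) = -12 + j³
d = -3760334 (d = 36070 - (-12 + 156³) = 36070 - (-12 + 3796416) = 36070 - 1*3796404 = 36070 - 3796404 = -3760334)
h + d = -266085 - 3760334 = -4026419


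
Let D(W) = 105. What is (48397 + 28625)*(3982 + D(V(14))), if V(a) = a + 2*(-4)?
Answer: 314788914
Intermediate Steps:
V(a) = -8 + a (V(a) = a - 8 = -8 + a)
(48397 + 28625)*(3982 + D(V(14))) = (48397 + 28625)*(3982 + 105) = 77022*4087 = 314788914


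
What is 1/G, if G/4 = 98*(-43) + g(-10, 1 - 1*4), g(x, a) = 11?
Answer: -1/16812 ≈ -5.9481e-5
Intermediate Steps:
G = -16812 (G = 4*(98*(-43) + 11) = 4*(-4214 + 11) = 4*(-4203) = -16812)
1/G = 1/(-16812) = -1/16812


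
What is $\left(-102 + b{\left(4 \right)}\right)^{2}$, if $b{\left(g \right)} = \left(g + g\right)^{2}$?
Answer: $1444$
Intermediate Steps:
$b{\left(g \right)} = 4 g^{2}$ ($b{\left(g \right)} = \left(2 g\right)^{2} = 4 g^{2}$)
$\left(-102 + b{\left(4 \right)}\right)^{2} = \left(-102 + 4 \cdot 4^{2}\right)^{2} = \left(-102 + 4 \cdot 16\right)^{2} = \left(-102 + 64\right)^{2} = \left(-38\right)^{2} = 1444$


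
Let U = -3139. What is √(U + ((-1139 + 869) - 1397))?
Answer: 3*I*√534 ≈ 69.325*I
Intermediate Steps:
√(U + ((-1139 + 869) - 1397)) = √(-3139 + ((-1139 + 869) - 1397)) = √(-3139 + (-270 - 1397)) = √(-3139 - 1667) = √(-4806) = 3*I*√534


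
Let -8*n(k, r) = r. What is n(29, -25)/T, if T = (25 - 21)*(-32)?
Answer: -25/1024 ≈ -0.024414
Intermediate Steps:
n(k, r) = -r/8
T = -128 (T = 4*(-32) = -128)
n(29, -25)/T = -1/8*(-25)/(-128) = (25/8)*(-1/128) = -25/1024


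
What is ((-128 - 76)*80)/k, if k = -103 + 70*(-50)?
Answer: 5440/1201 ≈ 4.5296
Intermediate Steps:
k = -3603 (k = -103 - 3500 = -3603)
((-128 - 76)*80)/k = ((-128 - 76)*80)/(-3603) = -204*80*(-1/3603) = -16320*(-1/3603) = 5440/1201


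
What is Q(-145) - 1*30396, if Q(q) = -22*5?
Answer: -30506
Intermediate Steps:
Q(q) = -110
Q(-145) - 1*30396 = -110 - 1*30396 = -110 - 30396 = -30506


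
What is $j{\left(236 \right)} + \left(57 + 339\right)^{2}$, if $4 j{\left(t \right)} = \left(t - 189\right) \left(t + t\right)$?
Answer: $162362$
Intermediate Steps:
$j{\left(t \right)} = \frac{t \left(-189 + t\right)}{2}$ ($j{\left(t \right)} = \frac{\left(t - 189\right) \left(t + t\right)}{4} = \frac{\left(-189 + t\right) 2 t}{4} = \frac{2 t \left(-189 + t\right)}{4} = \frac{t \left(-189 + t\right)}{2}$)
$j{\left(236 \right)} + \left(57 + 339\right)^{2} = \frac{1}{2} \cdot 236 \left(-189 + 236\right) + \left(57 + 339\right)^{2} = \frac{1}{2} \cdot 236 \cdot 47 + 396^{2} = 5546 + 156816 = 162362$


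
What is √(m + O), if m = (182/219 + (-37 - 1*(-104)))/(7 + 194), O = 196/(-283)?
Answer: I*√6123159291127/4152459 ≈ 0.59591*I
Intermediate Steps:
O = -196/283 (O = 196*(-1/283) = -196/283 ≈ -0.69258)
m = 14855/44019 (m = (182*(1/219) + (-37 + 104))/201 = (182/219 + 67)*(1/201) = (14855/219)*(1/201) = 14855/44019 ≈ 0.33747)
√(m + O) = √(14855/44019 - 196/283) = √(-4423759/12457377) = I*√6123159291127/4152459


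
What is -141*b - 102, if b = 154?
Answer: -21816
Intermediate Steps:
-141*b - 102 = -141*154 - 102 = -21714 - 102 = -21816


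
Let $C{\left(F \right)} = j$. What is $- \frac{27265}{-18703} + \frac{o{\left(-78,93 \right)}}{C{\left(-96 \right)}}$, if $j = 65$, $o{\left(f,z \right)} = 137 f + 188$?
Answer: $- \frac{194571869}{1215695} \approx -160.05$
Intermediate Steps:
$o{\left(f,z \right)} = 188 + 137 f$
$C{\left(F \right)} = 65$
$- \frac{27265}{-18703} + \frac{o{\left(-78,93 \right)}}{C{\left(-96 \right)}} = - \frac{27265}{-18703} + \frac{188 + 137 \left(-78\right)}{65} = \left(-27265\right) \left(- \frac{1}{18703}\right) + \left(188 - 10686\right) \frac{1}{65} = \frac{27265}{18703} - \frac{10498}{65} = - \frac{194571869}{1215695}$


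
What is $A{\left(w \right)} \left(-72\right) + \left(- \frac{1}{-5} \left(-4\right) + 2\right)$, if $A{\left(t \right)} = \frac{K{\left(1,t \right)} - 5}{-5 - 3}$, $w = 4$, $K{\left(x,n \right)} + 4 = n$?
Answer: $- \frac{219}{5} \approx -43.8$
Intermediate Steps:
$K{\left(x,n \right)} = -4 + n$
$A{\left(t \right)} = \frac{9}{8} - \frac{t}{8}$ ($A{\left(t \right)} = \frac{\left(-4 + t\right) - 5}{-5 - 3} = \frac{-9 + t}{-8} = \left(-9 + t\right) \left(- \frac{1}{8}\right) = \frac{9}{8} - \frac{t}{8}$)
$A{\left(w \right)} \left(-72\right) + \left(- \frac{1}{-5} \left(-4\right) + 2\right) = \left(\frac{9}{8} - \frac{1}{2}\right) \left(-72\right) + \left(- \frac{1}{-5} \left(-4\right) + 2\right) = \left(\frac{9}{8} - \frac{1}{2}\right) \left(-72\right) + \left(\left(-1\right) \left(- \frac{1}{5}\right) \left(-4\right) + 2\right) = \frac{5}{8} \left(-72\right) + \left(\frac{1}{5} \left(-4\right) + 2\right) = -45 + \left(- \frac{4}{5} + 2\right) = -45 + \frac{6}{5} = - \frac{219}{5}$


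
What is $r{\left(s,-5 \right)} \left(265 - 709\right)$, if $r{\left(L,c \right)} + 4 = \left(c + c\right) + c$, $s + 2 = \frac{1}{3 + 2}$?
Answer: $8436$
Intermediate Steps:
$s = - \frac{9}{5}$ ($s = -2 + \frac{1}{3 + 2} = -2 + \frac{1}{5} = - \frac{9}{5} \approx -1.8$)
$r{\left(L,c \right)} = -4 + 3 c$ ($r{\left(L,c \right)} = -4 + \left(\left(c + c\right) + c\right) = -4 + \left(2 c + c\right) = -4 + 3 c$)
$r{\left(s,-5 \right)} \left(265 - 709\right) = \left(-4 + 3 \left(-5\right)\right) \left(265 - 709\right) = \left(-4 - 15\right) \left(265 - 709\right) = \left(-19\right) \left(-444\right) = 8436$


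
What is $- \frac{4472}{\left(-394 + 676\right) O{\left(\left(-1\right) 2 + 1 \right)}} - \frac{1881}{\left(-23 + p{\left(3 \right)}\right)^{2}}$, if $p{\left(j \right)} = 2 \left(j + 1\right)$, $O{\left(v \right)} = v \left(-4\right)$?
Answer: $- \frac{43444}{3525} \approx -12.325$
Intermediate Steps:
$O{\left(v \right)} = - 4 v$
$p{\left(j \right)} = 2 + 2 j$ ($p{\left(j \right)} = 2 \left(1 + j\right) = 2 + 2 j$)
$- \frac{4472}{\left(-394 + 676\right) O{\left(\left(-1\right) 2 + 1 \right)}} - \frac{1881}{\left(-23 + p{\left(3 \right)}\right)^{2}} = - \frac{4472}{\left(-394 + 676\right) \left(- 4 \left(\left(-1\right) 2 + 1\right)\right)} - \frac{1881}{\left(-23 + \left(2 + 2 \cdot 3\right)\right)^{2}} = - \frac{4472}{282 \left(- 4 \left(-2 + 1\right)\right)} - \frac{1881}{\left(-23 + \left(2 + 6\right)\right)^{2}} = - \frac{4472}{282 \left(\left(-4\right) \left(-1\right)\right)} - \frac{1881}{\left(-23 + 8\right)^{2}} = - \frac{4472}{282 \cdot 4} - \frac{1881}{\left(-15\right)^{2}} = - \frac{4472}{1128} - \frac{1881}{225} = \left(-4472\right) \frac{1}{1128} - \frac{209}{25} = - \frac{559}{141} - \frac{209}{25} = - \frac{43444}{3525}$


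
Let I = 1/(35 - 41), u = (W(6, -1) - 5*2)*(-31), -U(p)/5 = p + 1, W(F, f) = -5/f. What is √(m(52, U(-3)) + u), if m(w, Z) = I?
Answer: √5574/6 ≈ 12.443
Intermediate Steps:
U(p) = -5 - 5*p (U(p) = -5*(p + 1) = -5*(1 + p) = -5 - 5*p)
u = 155 (u = (-5/(-1) - 5*2)*(-31) = (-5*(-1) - 10)*(-31) = (5 - 10)*(-31) = -5*(-31) = 155)
I = -⅙ (I = 1/(-6) = -⅙ ≈ -0.16667)
m(w, Z) = -⅙
√(m(52, U(-3)) + u) = √(-⅙ + 155) = √(929/6) = √5574/6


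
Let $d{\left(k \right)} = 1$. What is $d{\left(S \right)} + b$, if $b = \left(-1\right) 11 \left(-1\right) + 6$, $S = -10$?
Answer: $18$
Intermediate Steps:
$b = 17$ ($b = \left(-11\right) \left(-1\right) + 6 = 11 + 6 = 17$)
$d{\left(S \right)} + b = 1 + 17 = 18$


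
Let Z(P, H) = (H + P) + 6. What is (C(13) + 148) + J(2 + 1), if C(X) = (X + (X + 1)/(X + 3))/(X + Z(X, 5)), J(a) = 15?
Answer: 1307/8 ≈ 163.38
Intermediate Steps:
Z(P, H) = 6 + H + P
C(X) = (X + (1 + X)/(3 + X))/(11 + 2*X) (C(X) = (X + (X + 1)/(X + 3))/(X + (6 + 5 + X)) = (X + (1 + X)/(3 + X))/(X + (11 + X)) = (X + (1 + X)/(3 + X))/(11 + 2*X))
(C(13) + 148) + J(2 + 1) = ((1 + 13² + 4*13)/(33 + 2*13² + 17*13) + 148) + 15 = ((1 + 169 + 52)/(33 + 2*169 + 221) + 148) + 15 = (222/(33 + 338 + 221) + 148) + 15 = (222/592 + 148) + 15 = ((1/592)*222 + 148) + 15 = (3/8 + 148) + 15 = 1187/8 + 15 = 1307/8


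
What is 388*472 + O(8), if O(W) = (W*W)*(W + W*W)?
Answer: 187744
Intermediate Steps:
O(W) = W²*(W + W²)
388*472 + O(8) = 388*472 + 8³*(1 + 8) = 183136 + 512*9 = 183136 + 4608 = 187744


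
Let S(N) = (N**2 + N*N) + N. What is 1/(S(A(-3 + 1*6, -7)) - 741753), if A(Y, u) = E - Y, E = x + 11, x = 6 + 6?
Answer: -1/740933 ≈ -1.3497e-6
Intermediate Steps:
x = 12
E = 23 (E = 12 + 11 = 23)
A(Y, u) = 23 - Y
S(N) = N + 2*N**2 (S(N) = (N**2 + N**2) + N = 2*N**2 + N = N + 2*N**2)
1/(S(A(-3 + 1*6, -7)) - 741753) = 1/((23 - (-3 + 1*6))*(1 + 2*(23 - (-3 + 1*6))) - 741753) = 1/((23 - (-3 + 6))*(1 + 2*(23 - (-3 + 6))) - 741753) = 1/((23 - 1*3)*(1 + 2*(23 - 1*3)) - 741753) = 1/((23 - 3)*(1 + 2*(23 - 3)) - 741753) = 1/(20*(1 + 2*20) - 741753) = 1/(20*(1 + 40) - 741753) = 1/(20*41 - 741753) = 1/(820 - 741753) = 1/(-740933) = -1/740933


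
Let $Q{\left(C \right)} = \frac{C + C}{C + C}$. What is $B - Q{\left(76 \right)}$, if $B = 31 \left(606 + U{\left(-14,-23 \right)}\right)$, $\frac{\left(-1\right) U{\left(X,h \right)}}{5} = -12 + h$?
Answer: $24210$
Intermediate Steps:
$U{\left(X,h \right)} = 60 - 5 h$ ($U{\left(X,h \right)} = - 5 \left(-12 + h\right) = 60 - 5 h$)
$Q{\left(C \right)} = 1$ ($Q{\left(C \right)} = \frac{2 C}{2 C} = 2 C \frac{1}{2 C} = 1$)
$B = 24211$ ($B = 31 \left(606 + \left(60 - -115\right)\right) = 31 \left(606 + \left(60 + 115\right)\right) = 31 \left(606 + 175\right) = 31 \cdot 781 = 24211$)
$B - Q{\left(76 \right)} = 24211 - 1 = 24210$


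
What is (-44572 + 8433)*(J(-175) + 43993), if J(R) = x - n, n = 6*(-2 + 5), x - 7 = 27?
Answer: -1590441251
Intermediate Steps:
x = 34 (x = 7 + 27 = 34)
n = 18 (n = 6*3 = 18)
J(R) = 16 (J(R) = 34 - 1*18 = 34 - 18 = 16)
(-44572 + 8433)*(J(-175) + 43993) = (-44572 + 8433)*(16 + 43993) = -36139*44009 = -1590441251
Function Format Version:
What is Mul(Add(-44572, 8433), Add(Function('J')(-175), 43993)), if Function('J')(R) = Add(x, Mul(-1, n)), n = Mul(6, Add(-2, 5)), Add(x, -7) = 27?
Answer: -1590441251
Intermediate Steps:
x = 34 (x = Add(7, 27) = 34)
n = 18 (n = Mul(6, 3) = 18)
Function('J')(R) = 16 (Function('J')(R) = Add(34, Mul(-1, 18)) = Add(34, -18) = 16)
Mul(Add(-44572, 8433), Add(Function('J')(-175), 43993)) = Mul(Add(-44572, 8433), Add(16, 43993)) = Mul(-36139, 44009) = -1590441251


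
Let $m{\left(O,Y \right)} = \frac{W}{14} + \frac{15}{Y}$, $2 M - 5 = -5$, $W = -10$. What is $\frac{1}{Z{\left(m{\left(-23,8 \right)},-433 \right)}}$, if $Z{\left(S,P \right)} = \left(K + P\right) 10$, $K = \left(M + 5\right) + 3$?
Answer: $- \frac{1}{4250} \approx -0.00023529$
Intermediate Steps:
$M = 0$ ($M = \frac{5}{2} + \frac{1}{2} \left(-5\right) = \frac{5}{2} - \frac{5}{2} = 0$)
$m{\left(O,Y \right)} = - \frac{5}{7} + \frac{15}{Y}$ ($m{\left(O,Y \right)} = - \frac{10}{14} + \frac{15}{Y} = \left(-10\right) \frac{1}{14} + \frac{15}{Y} = - \frac{5}{7} + \frac{15}{Y}$)
$K = 8$ ($K = \left(0 + 5\right) + 3 = 5 + 3 = 8$)
$Z{\left(S,P \right)} = 80 + 10 P$ ($Z{\left(S,P \right)} = \left(8 + P\right) 10 = 80 + 10 P$)
$\frac{1}{Z{\left(m{\left(-23,8 \right)},-433 \right)}} = \frac{1}{80 + 10 \left(-433\right)} = \frac{1}{80 - 4330} = \frac{1}{-4250} = - \frac{1}{4250}$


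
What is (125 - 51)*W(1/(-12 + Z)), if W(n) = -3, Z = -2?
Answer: -222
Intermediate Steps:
(125 - 51)*W(1/(-12 + Z)) = (125 - 51)*(-3) = 74*(-3) = -222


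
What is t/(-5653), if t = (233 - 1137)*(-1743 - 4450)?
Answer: -5598472/5653 ≈ -990.35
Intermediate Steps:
t = 5598472 (t = -904*(-6193) = 5598472)
t/(-5653) = 5598472/(-5653) = 5598472*(-1/5653) = -5598472/5653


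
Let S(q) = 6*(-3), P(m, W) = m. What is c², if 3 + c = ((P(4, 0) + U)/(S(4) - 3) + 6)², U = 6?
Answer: 147209689/194481 ≈ 756.94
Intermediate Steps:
S(q) = -18
c = 12133/441 (c = -3 + ((4 + 6)/(-18 - 3) + 6)² = -3 + (10/(-21) + 6)² = -3 + (10*(-1/21) + 6)² = -3 + (-10/21 + 6)² = -3 + (116/21)² = -3 + 13456/441 = 12133/441 ≈ 27.512)
c² = (12133/441)² = 147209689/194481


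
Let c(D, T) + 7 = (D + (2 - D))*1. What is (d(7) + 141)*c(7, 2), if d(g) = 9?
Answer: -750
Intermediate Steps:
c(D, T) = -5 (c(D, T) = -7 + (D + (2 - D))*1 = -7 + 2*1 = -7 + 2 = -5)
(d(7) + 141)*c(7, 2) = (9 + 141)*(-5) = 150*(-5) = -750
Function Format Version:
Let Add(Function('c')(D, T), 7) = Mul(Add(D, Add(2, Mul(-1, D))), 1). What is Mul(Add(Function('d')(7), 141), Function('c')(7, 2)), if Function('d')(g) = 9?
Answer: -750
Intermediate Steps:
Function('c')(D, T) = -5 (Function('c')(D, T) = Add(-7, Mul(Add(D, Add(2, Mul(-1, D))), 1)) = Add(-7, Mul(2, 1)) = Add(-7, 2) = -5)
Mul(Add(Function('d')(7), 141), Function('c')(7, 2)) = Mul(Add(9, 141), -5) = Mul(150, -5) = -750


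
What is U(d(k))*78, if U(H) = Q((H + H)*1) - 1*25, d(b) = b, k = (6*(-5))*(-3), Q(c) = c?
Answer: 12090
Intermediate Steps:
k = 90 (k = -30*(-3) = 90)
U(H) = -25 + 2*H (U(H) = (H + H)*1 - 1*25 = (2*H)*1 - 25 = 2*H - 25 = -25 + 2*H)
U(d(k))*78 = (-25 + 2*90)*78 = (-25 + 180)*78 = 155*78 = 12090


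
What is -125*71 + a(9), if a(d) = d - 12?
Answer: -8878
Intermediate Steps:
a(d) = -12 + d
-125*71 + a(9) = -125*71 + (-12 + 9) = -8875 - 3 = -8878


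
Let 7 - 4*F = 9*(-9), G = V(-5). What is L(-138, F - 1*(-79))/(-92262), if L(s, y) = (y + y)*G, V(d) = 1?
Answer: -101/46131 ≈ -0.0021894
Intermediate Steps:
G = 1
F = 22 (F = 7/4 - 9*(-9)/4 = 7/4 - ¼*(-81) = 7/4 + 81/4 = 22)
L(s, y) = 2*y (L(s, y) = (y + y)*1 = (2*y)*1 = 2*y)
L(-138, F - 1*(-79))/(-92262) = (2*(22 - 1*(-79)))/(-92262) = (2*(22 + 79))*(-1/92262) = (2*101)*(-1/92262) = 202*(-1/92262) = -101/46131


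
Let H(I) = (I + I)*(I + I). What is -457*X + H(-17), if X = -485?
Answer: 222801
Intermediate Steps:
H(I) = 4*I² (H(I) = (2*I)*(2*I) = 4*I²)
-457*X + H(-17) = -457*(-485) + 4*(-17)² = 221645 + 4*289 = 221645 + 1156 = 222801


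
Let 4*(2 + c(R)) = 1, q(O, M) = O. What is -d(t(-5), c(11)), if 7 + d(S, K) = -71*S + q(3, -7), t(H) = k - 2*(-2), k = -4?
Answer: 4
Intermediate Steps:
t(H) = 0 (t(H) = -4 - 2*(-2) = -4 + 4 = 0)
c(R) = -7/4 (c(R) = -2 + (1/4)*1 = -2 + 1/4 = -7/4)
d(S, K) = -4 - 71*S (d(S, K) = -7 + (-71*S + 3) = -7 + (3 - 71*S) = -4 - 71*S)
-d(t(-5), c(11)) = -(-4 - 71*0) = -(-4 + 0) = -1*(-4) = 4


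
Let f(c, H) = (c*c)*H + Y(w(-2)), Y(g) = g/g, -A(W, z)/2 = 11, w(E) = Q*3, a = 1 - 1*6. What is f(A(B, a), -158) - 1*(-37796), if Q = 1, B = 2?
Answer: -38675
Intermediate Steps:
a = -5 (a = 1 - 6 = -5)
w(E) = 3 (w(E) = 1*3 = 3)
A(W, z) = -22 (A(W, z) = -2*11 = -22)
Y(g) = 1
f(c, H) = 1 + H*c**2 (f(c, H) = (c*c)*H + 1 = c**2*H + 1 = H*c**2 + 1 = 1 + H*c**2)
f(A(B, a), -158) - 1*(-37796) = (1 - 158*(-22)**2) - 1*(-37796) = (1 - 158*484) + 37796 = (1 - 76472) + 37796 = -76471 + 37796 = -38675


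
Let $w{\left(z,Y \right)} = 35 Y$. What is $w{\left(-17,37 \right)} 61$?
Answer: $78995$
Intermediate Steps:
$w{\left(-17,37 \right)} 61 = 35 \cdot 37 \cdot 61 = 1295 \cdot 61 = 78995$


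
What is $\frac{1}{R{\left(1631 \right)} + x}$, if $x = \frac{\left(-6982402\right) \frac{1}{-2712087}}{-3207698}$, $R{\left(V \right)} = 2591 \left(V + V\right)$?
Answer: $\frac{621396860409}{5251948083472424635} \approx 1.1832 \cdot 10^{-7}$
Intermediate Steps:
$R{\left(V \right)} = 5182 V$ ($R{\left(V \right)} = 2591 \cdot 2 V = 5182 V$)
$x = - \frac{498743}{621396860409}$ ($x = \left(-6982402\right) \left(- \frac{1}{2712087}\right) \left(- \frac{1}{3207698}\right) = \frac{997486}{387441} \left(- \frac{1}{3207698}\right) = - \frac{498743}{621396860409} \approx -8.0262 \cdot 10^{-7}$)
$\frac{1}{R{\left(1631 \right)} + x} = \frac{1}{5182 \cdot 1631 - \frac{498743}{621396860409}} = \frac{1}{8451842 - \frac{498743}{621396860409}} = \frac{1}{\frac{5251948083472424635}{621396860409}} = \frac{621396860409}{5251948083472424635}$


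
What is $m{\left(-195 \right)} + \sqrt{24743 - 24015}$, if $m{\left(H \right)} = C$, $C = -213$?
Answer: $-213 + 2 \sqrt{182} \approx -186.02$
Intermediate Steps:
$m{\left(H \right)} = -213$
$m{\left(-195 \right)} + \sqrt{24743 - 24015} = -213 + \sqrt{24743 - 24015} = -213 + \sqrt{728} = -213 + 2 \sqrt{182}$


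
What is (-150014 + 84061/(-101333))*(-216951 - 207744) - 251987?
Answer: 6455955429595814/101333 ≈ 6.3710e+10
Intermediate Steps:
(-150014 + 84061/(-101333))*(-216951 - 207744) - 251987 = (-150014 + 84061*(-1/101333))*(-424695) - 251987 = (-150014 - 84061/101333)*(-424695) - 251987 = -15201452723/101333*(-424695) - 251987 = 6455980964194485/101333 - 251987 = 6455955429595814/101333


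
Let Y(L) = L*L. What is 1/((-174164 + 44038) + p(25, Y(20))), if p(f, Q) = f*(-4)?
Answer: -1/130226 ≈ -7.6790e-6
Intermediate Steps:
Y(L) = L²
p(f, Q) = -4*f
1/((-174164 + 44038) + p(25, Y(20))) = 1/((-174164 + 44038) - 4*25) = 1/(-130126 - 100) = 1/(-130226) = -1/130226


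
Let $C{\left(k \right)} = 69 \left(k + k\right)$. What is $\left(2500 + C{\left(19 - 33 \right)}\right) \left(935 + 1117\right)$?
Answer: $1165536$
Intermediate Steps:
$C{\left(k \right)} = 138 k$ ($C{\left(k \right)} = 69 \cdot 2 k = 138 k$)
$\left(2500 + C{\left(19 - 33 \right)}\right) \left(935 + 1117\right) = \left(2500 + 138 \left(19 - 33\right)\right) \left(935 + 1117\right) = \left(2500 + 138 \left(-14\right)\right) 2052 = \left(2500 - 1932\right) 2052 = 568 \cdot 2052 = 1165536$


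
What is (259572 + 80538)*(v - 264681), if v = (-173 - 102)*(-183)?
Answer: -72904619160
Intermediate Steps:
v = 50325 (v = -275*(-183) = 50325)
(259572 + 80538)*(v - 264681) = (259572 + 80538)*(50325 - 264681) = 340110*(-214356) = -72904619160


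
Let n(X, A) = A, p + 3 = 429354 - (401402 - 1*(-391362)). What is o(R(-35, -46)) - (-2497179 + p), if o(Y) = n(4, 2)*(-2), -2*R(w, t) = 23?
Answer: 2860588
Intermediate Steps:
p = -363413 (p = -3 + (429354 - (401402 - 1*(-391362))) = -3 + (429354 - (401402 + 391362)) = -3 + (429354 - 1*792764) = -3 + (429354 - 792764) = -3 - 363410 = -363413)
R(w, t) = -23/2 (R(w, t) = -1/2*23 = -23/2)
o(Y) = -4 (o(Y) = 2*(-2) = -4)
o(R(-35, -46)) - (-2497179 + p) = -4 - (-2497179 - 363413) = -4 - 1*(-2860592) = -4 + 2860592 = 2860588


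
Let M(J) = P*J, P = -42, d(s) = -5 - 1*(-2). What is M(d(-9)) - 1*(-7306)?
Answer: 7432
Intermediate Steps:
d(s) = -3 (d(s) = -5 + 2 = -3)
M(J) = -42*J
M(d(-9)) - 1*(-7306) = -42*(-3) - 1*(-7306) = 126 + 7306 = 7432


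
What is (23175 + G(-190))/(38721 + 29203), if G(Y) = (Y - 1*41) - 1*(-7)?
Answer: 22951/67924 ≈ 0.33789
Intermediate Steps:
G(Y) = -34 + Y (G(Y) = (Y - 41) + 7 = (-41 + Y) + 7 = -34 + Y)
(23175 + G(-190))/(38721 + 29203) = (23175 + (-34 - 190))/(38721 + 29203) = (23175 - 224)/67924 = 22951*(1/67924) = 22951/67924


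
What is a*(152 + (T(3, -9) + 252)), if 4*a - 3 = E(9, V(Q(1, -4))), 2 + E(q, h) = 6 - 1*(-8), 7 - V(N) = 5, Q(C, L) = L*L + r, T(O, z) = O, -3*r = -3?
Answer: 6105/4 ≈ 1526.3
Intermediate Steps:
r = 1 (r = -⅓*(-3) = 1)
Q(C, L) = 1 + L² (Q(C, L) = L*L + 1 = L² + 1 = 1 + L²)
V(N) = 2 (V(N) = 7 - 1*5 = 7 - 5 = 2)
E(q, h) = 12 (E(q, h) = -2 + (6 - 1*(-8)) = -2 + (6 + 8) = -2 + 14 = 12)
a = 15/4 (a = ¾ + (¼)*12 = ¾ + 3 = 15/4 ≈ 3.7500)
a*(152 + (T(3, -9) + 252)) = 15*(152 + (3 + 252))/4 = 15*(152 + 255)/4 = (15/4)*407 = 6105/4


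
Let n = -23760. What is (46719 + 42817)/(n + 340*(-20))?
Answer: -2798/955 ≈ -2.9298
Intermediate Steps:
(46719 + 42817)/(n + 340*(-20)) = (46719 + 42817)/(-23760 + 340*(-20)) = 89536/(-23760 - 6800) = 89536/(-30560) = 89536*(-1/30560) = -2798/955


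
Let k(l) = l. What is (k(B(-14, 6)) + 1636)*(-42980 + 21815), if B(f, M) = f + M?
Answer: -34456620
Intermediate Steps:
B(f, M) = M + f
(k(B(-14, 6)) + 1636)*(-42980 + 21815) = ((6 - 14) + 1636)*(-42980 + 21815) = (-8 + 1636)*(-21165) = 1628*(-21165) = -34456620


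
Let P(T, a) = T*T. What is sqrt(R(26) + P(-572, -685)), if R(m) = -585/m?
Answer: sqrt(1308646)/2 ≈ 571.98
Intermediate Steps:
P(T, a) = T**2
sqrt(R(26) + P(-572, -685)) = sqrt(-585/26 + (-572)**2) = sqrt(-585*1/26 + 327184) = sqrt(-45/2 + 327184) = sqrt(654323/2) = sqrt(1308646)/2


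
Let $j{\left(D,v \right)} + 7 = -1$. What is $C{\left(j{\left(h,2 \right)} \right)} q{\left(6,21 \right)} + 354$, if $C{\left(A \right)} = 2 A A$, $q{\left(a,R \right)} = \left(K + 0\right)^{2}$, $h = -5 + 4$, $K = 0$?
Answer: $354$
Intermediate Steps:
$h = -1$
$q{\left(a,R \right)} = 0$ ($q{\left(a,R \right)} = \left(0 + 0\right)^{2} = 0^{2} = 0$)
$j{\left(D,v \right)} = -8$ ($j{\left(D,v \right)} = -7 - 1 = -8$)
$C{\left(A \right)} = 2 A^{2}$
$C{\left(j{\left(h,2 \right)} \right)} q{\left(6,21 \right)} + 354 = 2 \left(-8\right)^{2} \cdot 0 + 354 = 2 \cdot 64 \cdot 0 + 354 = 128 \cdot 0 + 354 = 0 + 354 = 354$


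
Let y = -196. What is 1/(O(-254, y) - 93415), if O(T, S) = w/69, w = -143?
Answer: -69/6445778 ≈ -1.0705e-5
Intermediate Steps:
O(T, S) = -143/69
1/(O(-254, y) - 93415) = 1/(-143/69 - 93415) = 1/(-6445778/69) = -69/6445778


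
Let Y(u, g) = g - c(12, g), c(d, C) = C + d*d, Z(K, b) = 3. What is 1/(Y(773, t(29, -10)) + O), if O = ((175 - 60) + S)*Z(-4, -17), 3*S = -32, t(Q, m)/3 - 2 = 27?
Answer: 1/169 ≈ 0.0059172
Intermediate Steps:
t(Q, m) = 87 (t(Q, m) = 6 + 3*27 = 6 + 81 = 87)
c(d, C) = C + d²
S = -32/3 (S = (⅓)*(-32) = -32/3 ≈ -10.667)
Y(u, g) = -144 (Y(u, g) = g - (g + 12²) = g - (g + 144) = g - (144 + g) = g + (-144 - g) = -144)
O = 313 (O = ((175 - 60) - 32/3)*3 = (115 - 32/3)*3 = (313/3)*3 = 313)
1/(Y(773, t(29, -10)) + O) = 1/(-144 + 313) = 1/169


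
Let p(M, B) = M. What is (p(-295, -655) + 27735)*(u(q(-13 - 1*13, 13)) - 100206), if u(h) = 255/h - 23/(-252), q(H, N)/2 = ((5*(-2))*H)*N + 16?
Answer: -7003356271310/2547 ≈ -2.7496e+9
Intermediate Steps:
q(H, N) = 32 - 20*H*N (q(H, N) = 2*(((5*(-2))*H)*N + 16) = 2*((-10*H)*N + 16) = 2*(-10*H*N + 16) = 2*(16 - 10*H*N) = 32 - 20*H*N)
u(h) = 23/252 + 255/h (u(h) = 255/h - 23*(-1/252) = 255/h + 23/252 = 23/252 + 255/h)
(p(-295, -655) + 27735)*(u(q(-13 - 1*13, 13)) - 100206) = (-295 + 27735)*((23/252 + 255/(32 - 20*(-13 - 1*13)*13)) - 100206) = 27440*((23/252 + 255/(32 - 20*(-13 - 13)*13)) - 100206) = 27440*((23/252 + 255/(32 - 20*(-26)*13)) - 100206) = 27440*((23/252 + 255/(32 + 6760)) - 100206) = 27440*((23/252 + 255/6792) - 100206) = 27440*((23/252 + 255*(1/6792)) - 100206) = 27440*((23/252 + 85/2264) - 100206) = 27440*(18373/142632 - 100206) = 27440*(-14292563819/142632) = -7003356271310/2547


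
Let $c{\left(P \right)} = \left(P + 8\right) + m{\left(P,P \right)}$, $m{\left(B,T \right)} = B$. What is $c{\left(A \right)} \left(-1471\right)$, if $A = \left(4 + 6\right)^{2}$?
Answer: $-305968$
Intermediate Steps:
$A = 100$ ($A = 10^{2} = 100$)
$c{\left(P \right)} = 8 + 2 P$ ($c{\left(P \right)} = \left(P + 8\right) + P = \left(8 + P\right) + P = 8 + 2 P$)
$c{\left(A \right)} \left(-1471\right) = \left(8 + 2 \cdot 100\right) \left(-1471\right) = \left(8 + 200\right) \left(-1471\right) = 208 \left(-1471\right) = -305968$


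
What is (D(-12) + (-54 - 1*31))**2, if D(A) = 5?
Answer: 6400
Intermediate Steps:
(D(-12) + (-54 - 1*31))**2 = (5 + (-54 - 1*31))**2 = (5 + (-54 - 31))**2 = (5 - 85)**2 = (-80)**2 = 6400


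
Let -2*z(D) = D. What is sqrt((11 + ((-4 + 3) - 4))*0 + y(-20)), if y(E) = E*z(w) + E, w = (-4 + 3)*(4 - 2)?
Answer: 2*I*sqrt(10) ≈ 6.3246*I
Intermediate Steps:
w = -2 (w = -1*2 = -2)
z(D) = -D/2
y(E) = 2*E (y(E) = E*(-1/2*(-2)) + E = E*1 + E = E + E = 2*E)
sqrt((11 + ((-4 + 3) - 4))*0 + y(-20)) = sqrt((11 + ((-4 + 3) - 4))*0 + 2*(-20)) = sqrt((11 + (-1 - 4))*0 - 40) = sqrt((11 - 5)*0 - 40) = sqrt(6*0 - 40) = sqrt(0 - 40) = sqrt(-40) = 2*I*sqrt(10)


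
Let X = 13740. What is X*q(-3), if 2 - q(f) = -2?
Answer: 54960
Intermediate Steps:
q(f) = 4 (q(f) = 2 - 1*(-2) = 2 + 2 = 4)
X*q(-3) = 13740*4 = 54960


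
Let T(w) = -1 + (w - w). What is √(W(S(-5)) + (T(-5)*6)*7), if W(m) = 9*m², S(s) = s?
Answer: √183 ≈ 13.528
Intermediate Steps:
T(w) = -1 (T(w) = -1 + 0 = -1)
√(W(S(-5)) + (T(-5)*6)*7) = √(9*(-5)² - 1*6*7) = √(9*25 - 6*7) = √(225 - 42) = √183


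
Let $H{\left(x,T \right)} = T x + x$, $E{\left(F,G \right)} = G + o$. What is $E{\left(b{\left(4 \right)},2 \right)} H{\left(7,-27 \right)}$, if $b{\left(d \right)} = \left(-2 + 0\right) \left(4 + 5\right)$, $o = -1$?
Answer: $-182$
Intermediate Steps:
$b{\left(d \right)} = -18$ ($b{\left(d \right)} = \left(-2\right) 9 = -18$)
$E{\left(F,G \right)} = -1 + G$ ($E{\left(F,G \right)} = G - 1 = -1 + G$)
$H{\left(x,T \right)} = x + T x$
$E{\left(b{\left(4 \right)},2 \right)} H{\left(7,-27 \right)} = \left(-1 + 2\right) 7 \left(1 - 27\right) = 1 \cdot 7 \left(-26\right) = 1 \left(-182\right) = -182$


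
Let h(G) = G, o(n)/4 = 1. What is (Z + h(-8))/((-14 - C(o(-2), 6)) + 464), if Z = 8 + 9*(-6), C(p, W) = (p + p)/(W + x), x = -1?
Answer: -135/1121 ≈ -0.12043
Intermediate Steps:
o(n) = 4 (o(n) = 4*1 = 4)
C(p, W) = 2*p/(-1 + W) (C(p, W) = (p + p)/(W - 1) = (2*p)/(-1 + W) = 2*p/(-1 + W))
Z = -46 (Z = 8 - 54 = -46)
(Z + h(-8))/((-14 - C(o(-2), 6)) + 464) = (-46 - 8)/((-14 - 2*4/(-1 + 6)) + 464) = -54/((-14 - 2*4/5) + 464) = -54/((-14 - 1*8/5) + 464) = -54/((-14 - 8/5) + 464) = -54/(-78/5 + 464) = -54/2242/5 = -54*5/2242 = -135/1121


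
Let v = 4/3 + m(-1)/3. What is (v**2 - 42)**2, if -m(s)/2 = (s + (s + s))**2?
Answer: 33124/81 ≈ 408.94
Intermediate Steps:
m(s) = -18*s**2 (m(s) = -2*(s + (s + s))**2 = -2*(s + 2*s)**2 = -2*9*s**2 = -18*s**2)
v = -14/3 (v = 4/3 - 18*(-1)**2/3 = 4*(1/3) - 18*1*(1/3) = 4/3 - 18*1/3 = 4/3 - 6 = -14/3 ≈ -4.6667)
(v**2 - 42)**2 = ((-14/3)**2 - 42)**2 = (196/9 - 42)**2 = (-182/9)**2 = 33124/81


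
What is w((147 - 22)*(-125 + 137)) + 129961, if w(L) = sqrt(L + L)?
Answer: 129961 + 10*sqrt(30) ≈ 1.3002e+5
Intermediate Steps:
w(L) = sqrt(2)*sqrt(L) (w(L) = sqrt(2*L) = sqrt(2)*sqrt(L))
w((147 - 22)*(-125 + 137)) + 129961 = sqrt(2)*sqrt((147 - 22)*(-125 + 137)) + 129961 = sqrt(2)*sqrt(125*12) + 129961 = sqrt(2)*sqrt(1500) + 129961 = sqrt(2)*(10*sqrt(15)) + 129961 = 10*sqrt(30) + 129961 = 129961 + 10*sqrt(30)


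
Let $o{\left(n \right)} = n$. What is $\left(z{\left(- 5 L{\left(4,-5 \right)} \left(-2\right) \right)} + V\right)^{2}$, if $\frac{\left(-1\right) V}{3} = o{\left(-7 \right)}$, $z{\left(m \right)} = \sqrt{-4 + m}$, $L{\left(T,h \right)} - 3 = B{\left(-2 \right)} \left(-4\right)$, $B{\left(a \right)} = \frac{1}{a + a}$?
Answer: $729$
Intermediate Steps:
$B{\left(a \right)} = \frac{1}{2 a}$
$L{\left(T,h \right)} = 4$ ($L{\left(T,h \right)} = 3 + \frac{1}{2 \left(-2\right)} \left(-4\right) = 3 + \frac{1}{2} \left(- \frac{1}{2}\right) \left(-4\right) = 3 - -1 = 3 + 1 = 4$)
$V = 21$ ($V = \left(-3\right) \left(-7\right) = 21$)
$\left(z{\left(- 5 L{\left(4,-5 \right)} \left(-2\right) \right)} + V\right)^{2} = \left(\sqrt{-4 + \left(-5\right) 4 \left(-2\right)} + 21\right)^{2} = \left(\sqrt{-4 - -40} + 21\right)^{2} = \left(\sqrt{-4 + 40} + 21\right)^{2} = \left(\sqrt{36} + 21\right)^{2} = \left(6 + 21\right)^{2} = 27^{2} = 729$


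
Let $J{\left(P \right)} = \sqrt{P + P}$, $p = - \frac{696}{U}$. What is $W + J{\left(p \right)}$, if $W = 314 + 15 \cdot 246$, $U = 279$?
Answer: $4004 + \frac{4 i \sqrt{2697}}{93} \approx 4004.0 + 2.2337 i$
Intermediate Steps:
$p = - \frac{232}{93}$ ($p = - \frac{696}{279} = \left(-696\right) \frac{1}{279} = - \frac{232}{93} \approx -2.4946$)
$J{\left(P \right)} = \sqrt{2} \sqrt{P}$ ($J{\left(P \right)} = \sqrt{2 P} = \sqrt{2} \sqrt{P}$)
$W = 4004$ ($W = 314 + 3690 = 4004$)
$W + J{\left(p \right)} = 4004 + \sqrt{2} \sqrt{- \frac{232}{93}} = 4004 + \sqrt{2} \frac{2 i \sqrt{5394}}{93} = 4004 + \frac{4 i \sqrt{2697}}{93}$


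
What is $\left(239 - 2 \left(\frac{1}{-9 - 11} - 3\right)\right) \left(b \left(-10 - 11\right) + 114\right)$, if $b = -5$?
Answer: $\frac{536769}{10} \approx 53677.0$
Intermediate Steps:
$\left(239 - 2 \left(\frac{1}{-9 - 11} - 3\right)\right) \left(b \left(-10 - 11\right) + 114\right) = \left(239 - 2 \left(\frac{1}{-9 - 11} - 3\right)\right) \left(- 5 \left(-10 - 11\right) + 114\right) = \left(239 - 2 \left(\frac{1}{-20} - 3\right)\right) \left(\left(-5\right) \left(-21\right) + 114\right) = \left(239 - 2 \left(- \frac{1}{20} - 3\right)\right) \left(105 + 114\right) = \left(239 - - \frac{61}{10}\right) 219 = \left(239 + \frac{61}{10}\right) 219 = \frac{2451}{10} \cdot 219 = \frac{536769}{10}$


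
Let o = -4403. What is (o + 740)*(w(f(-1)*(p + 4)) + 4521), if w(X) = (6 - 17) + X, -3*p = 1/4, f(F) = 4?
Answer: -16577517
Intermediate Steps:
p = -1/12 (p = -⅓/4 = -⅓*¼ = -1/12 ≈ -0.083333)
w(X) = -11 + X
(o + 740)*(w(f(-1)*(p + 4)) + 4521) = (-4403 + 740)*((-11 + 4*(-1/12 + 4)) + 4521) = -3663*((-11 + 4*(47/12)) + 4521) = -3663*((-11 + 47/3) + 4521) = -3663*(14/3 + 4521) = -3663*13577/3 = -16577517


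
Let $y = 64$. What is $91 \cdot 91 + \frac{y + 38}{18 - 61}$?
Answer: $\frac{355981}{43} \approx 8278.6$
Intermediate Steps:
$91 \cdot 91 + \frac{y + 38}{18 - 61} = 91 \cdot 91 + \frac{64 + 38}{18 - 61} = 8281 + \frac{102}{-43} = 8281 + 102 \left(- \frac{1}{43}\right) = 8281 - \frac{102}{43} = \frac{355981}{43}$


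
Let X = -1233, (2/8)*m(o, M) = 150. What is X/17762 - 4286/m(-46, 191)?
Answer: -19216933/2664300 ≈ -7.2128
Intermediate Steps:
m(o, M) = 600 (m(o, M) = 4*150 = 600)
X/17762 - 4286/m(-46, 191) = -1233/17762 - 4286/600 = -1233*1/17762 - 4286*1/600 = -1233/17762 - 2143/300 = -19216933/2664300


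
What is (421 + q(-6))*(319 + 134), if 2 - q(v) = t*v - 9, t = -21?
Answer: 138618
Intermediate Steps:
q(v) = 11 + 21*v (q(v) = 2 - (-21*v - 9) = 2 - (-9 - 21*v) = 2 + (9 + 21*v) = 11 + 21*v)
(421 + q(-6))*(319 + 134) = (421 + (11 + 21*(-6)))*(319 + 134) = (421 + (11 - 126))*453 = (421 - 115)*453 = 306*453 = 138618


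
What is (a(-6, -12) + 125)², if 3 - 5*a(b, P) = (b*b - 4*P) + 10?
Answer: 285156/25 ≈ 11406.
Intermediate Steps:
a(b, P) = -7/5 - b²/5 + 4*P/5 (a(b, P) = ⅗ - ((b*b - 4*P) + 10)/5 = ⅗ - ((b² - 4*P) + 10)/5 = ⅗ - (10 + b² - 4*P)/5 = ⅗ + (-2 - b²/5 + 4*P/5) = -7/5 - b²/5 + 4*P/5)
(a(-6, -12) + 125)² = ((-7/5 - ⅕*(-6)² + (⅘)*(-12)) + 125)² = ((-7/5 - ⅕*36 - 48/5) + 125)² = ((-7/5 - 36/5 - 48/5) + 125)² = (-91/5 + 125)² = (534/5)² = 285156/25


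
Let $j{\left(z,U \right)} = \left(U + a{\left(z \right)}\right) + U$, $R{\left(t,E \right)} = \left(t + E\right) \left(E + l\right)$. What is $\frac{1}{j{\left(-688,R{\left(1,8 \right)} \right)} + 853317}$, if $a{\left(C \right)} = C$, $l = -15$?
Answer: $\frac{1}{852503} \approx 1.173 \cdot 10^{-6}$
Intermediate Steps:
$R{\left(t,E \right)} = \left(-15 + E\right) \left(E + t\right)$ ($R{\left(t,E \right)} = \left(t + E\right) \left(E - 15\right) = \left(E + t\right) \left(-15 + E\right) = \left(-15 + E\right) \left(E + t\right)$)
$j{\left(z,U \right)} = z + 2 U$ ($j{\left(z,U \right)} = \left(U + z\right) + U = z + 2 U$)
$\frac{1}{j{\left(-688,R{\left(1,8 \right)} \right)} + 853317} = \frac{1}{\left(-688 + 2 \left(8^{2} - 120 - 15 + 8 \cdot 1\right)\right) + 853317} = \frac{1}{\left(-688 + 2 \left(64 - 120 - 15 + 8\right)\right) + 853317} = \frac{1}{\left(-688 + 2 \left(-63\right)\right) + 853317} = \frac{1}{\left(-688 - 126\right) + 853317} = \frac{1}{-814 + 853317} = \frac{1}{852503}$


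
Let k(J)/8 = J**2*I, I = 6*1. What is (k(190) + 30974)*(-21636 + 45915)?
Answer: 42822668946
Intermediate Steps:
I = 6
k(J) = 48*J**2 (k(J) = 8*(J**2*6) = 8*(6*J**2) = 48*J**2)
(k(190) + 30974)*(-21636 + 45915) = (48*190**2 + 30974)*(-21636 + 45915) = (48*36100 + 30974)*24279 = (1732800 + 30974)*24279 = 1763774*24279 = 42822668946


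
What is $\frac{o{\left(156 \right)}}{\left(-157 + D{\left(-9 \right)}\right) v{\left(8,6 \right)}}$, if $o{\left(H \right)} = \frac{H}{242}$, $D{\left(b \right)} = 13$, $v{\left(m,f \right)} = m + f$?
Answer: $- \frac{13}{40656} \approx -0.00031976$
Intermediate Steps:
$v{\left(m,f \right)} = f + m$
$o{\left(H \right)} = \frac{H}{242}$ ($o{\left(H \right)} = H \frac{1}{242} = \frac{H}{242}$)
$\frac{o{\left(156 \right)}}{\left(-157 + D{\left(-9 \right)}\right) v{\left(8,6 \right)}} = \frac{\frac{1}{242} \cdot 156}{\left(-157 + 13\right) \left(6 + 8\right)} = \frac{78}{121 \left(\left(-144\right) 14\right)} = \frac{78}{121 \left(-2016\right)} = \frac{78}{121} \left(- \frac{1}{2016}\right) = - \frac{13}{40656}$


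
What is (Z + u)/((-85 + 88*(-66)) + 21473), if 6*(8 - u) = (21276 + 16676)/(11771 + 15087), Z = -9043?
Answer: -364002533/627671460 ≈ -0.57993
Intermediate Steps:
u = 312808/40287 (u = 8 - (21276 + 16676)/(6*(11771 + 15087)) = 8 - 18976/(3*26858) = 8 - ⅙*18976/13429 = 8 - 9488/40287 = 312808/40287 ≈ 7.7645)
(Z + u)/((-85 + 88*(-66)) + 21473) = (-9043 + 312808/40287)/((-85 + 88*(-66)) + 21473) = -364002533/(40287*((-85 - 5808) + 21473)) = -364002533/(40287*(-5893 + 21473)) = -364002533/40287/15580 = -364002533/40287*1/15580 = -364002533/627671460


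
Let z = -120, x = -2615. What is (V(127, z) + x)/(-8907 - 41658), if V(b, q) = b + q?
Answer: 2608/50565 ≈ 0.051577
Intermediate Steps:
(V(127, z) + x)/(-8907 - 41658) = ((127 - 120) - 2615)/(-8907 - 41658) = (7 - 2615)/(-50565) = -2608*(-1/50565) = 2608/50565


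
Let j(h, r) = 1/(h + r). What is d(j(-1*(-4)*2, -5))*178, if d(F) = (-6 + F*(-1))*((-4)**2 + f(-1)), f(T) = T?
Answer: -16910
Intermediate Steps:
d(F) = -90 - 15*F (d(F) = (-6 + F*(-1))*((-4)**2 - 1) = (-6 - F)*(16 - 1) = (-6 - F)*15 = -90 - 15*F)
d(j(-1*(-4)*2, -5))*178 = (-90 - 15/(-1*(-4)*2 - 5))*178 = (-90 - 15/(4*2 - 5))*178 = (-90 - 15/(8 - 5))*178 = (-90 - 15/3)*178 = (-90 - 15*1/3)*178 = (-90 - 5)*178 = -95*178 = -16910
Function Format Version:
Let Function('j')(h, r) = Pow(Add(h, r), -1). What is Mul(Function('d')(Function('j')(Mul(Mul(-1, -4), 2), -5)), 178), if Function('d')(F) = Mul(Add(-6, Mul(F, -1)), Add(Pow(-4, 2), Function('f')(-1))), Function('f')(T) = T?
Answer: -16910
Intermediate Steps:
Function('d')(F) = Add(-90, Mul(-15, F)) (Function('d')(F) = Mul(Add(-6, Mul(F, -1)), Add(Pow(-4, 2), -1)) = Mul(Add(-6, Mul(-1, F)), Add(16, -1)) = Mul(Add(-6, Mul(-1, F)), 15) = Add(-90, Mul(-15, F)))
Mul(Function('d')(Function('j')(Mul(Mul(-1, -4), 2), -5)), 178) = Mul(Add(-90, Mul(-15, Pow(Add(Mul(Mul(-1, -4), 2), -5), -1))), 178) = Mul(Add(-90, Mul(-15, Pow(Add(Mul(4, 2), -5), -1))), 178) = Mul(Add(-90, Mul(-15, Pow(Add(8, -5), -1))), 178) = Mul(Add(-90, Mul(-15, Pow(3, -1))), 178) = Mul(Add(-90, Mul(-15, Rational(1, 3))), 178) = Mul(Add(-90, -5), 178) = Mul(-95, 178) = -16910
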